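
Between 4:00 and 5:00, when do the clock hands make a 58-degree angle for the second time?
At t minutes past 4:00, the hour hand is at 30 x 4 + 0.5t degrees and the minute hand is at 6t degrees.
The smaller angle between them is 58 degrees when |30H - 5.5t| = 58 or |30H - 5.5t| = 302.
With H = 4, solve 30 x 4 - 5.5t = +/- target for each target:
  t = (30 x 4 - 58) / 5.5 = 11.27
  t = (30 x 4 + 58) / 5.5 = 32.36
  t = (30 x 4 - 302) / 5.5 = -33.09 (outside (0, 60))
  t = (30 x 4 + 302) / 5.5 = 76.73 (outside (0, 60))
Valid solutions in (0, 60): {11.27, 32.36} minutes.
The second occurrence is t = 32.36 minutes.
The hands form a 58-degree angle at 32.36 minutes past 4:00.

Final answer: 32.36 minutes past 4:00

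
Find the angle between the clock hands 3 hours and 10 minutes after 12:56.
First find the time 3 hours and 10 minutes after 12:56.
Total minutes: 12 x 60 + 56 + 3 x 60 + 10 = 966.
966 mod 720 = 246 minutes = 4:06.
Now compute the angle at 4:06:
Hour hand: 4 x 30 + 6 x 0.5 = 123 degrees
Minute hand: 6 x 6 = 36 degrees
Difference: |123 - 36| = 87 degrees
The angle is 87 degrees

Final answer: 87 degrees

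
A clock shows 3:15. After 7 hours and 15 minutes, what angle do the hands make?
First find the time 7 hours and 15 minutes after 3:15.
Total minutes: 3 x 60 + 15 + 7 x 60 + 15 = 630.
630 mod 720 = 630 minutes = 10:30.
Now compute the angle at 10:30:
Hour hand: 10 x 30 + 30 x 0.5 = 315 degrees
Minute hand: 30 x 6 = 180 degrees
Difference: |315 - 180| = 135 degrees
The angle is 135 degrees

Final answer: 135 degrees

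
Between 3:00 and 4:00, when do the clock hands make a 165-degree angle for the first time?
At t minutes past 3:00, the hour hand is at 30 x 3 + 0.5t degrees and the minute hand is at 6t degrees.
The smaller angle between them is 165 degrees when |30H - 5.5t| = 165 or |30H - 5.5t| = 195.
With H = 3, solve 30 x 3 - 5.5t = +/- target for each target:
  t = (30 x 3 - 165) / 5.5 = -13.64 (outside (0, 60))
  t = (30 x 3 + 165) / 5.5 = 46.36
  t = (30 x 3 - 195) / 5.5 = -19.09 (outside (0, 60))
  t = (30 x 3 + 195) / 5.5 = 51.82
Valid solutions in (0, 60): {46.36, 51.82} minutes.
The first occurrence is t = 46.36 minutes.
The hands form a 165-degree angle at 46.36 minutes past 3:00.

Final answer: 46.36 minutes past 3:00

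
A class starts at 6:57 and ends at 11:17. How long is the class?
From 6:57 to 11:17:
(11 x 60 + 17) - (6 x 60 + 57) = 677 - 417 = 260 minutes
= 4 hours and 20 minutes

Final answer: 4 hours and 20 minutes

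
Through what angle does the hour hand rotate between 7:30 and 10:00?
The hour hand moves 0.5 degrees per minute.
Time elapsed: 10:00 - 7:30 = 150 minutes
Angular displacement: 150 x 0.5 = 75 degrees

Final answer: 75 degrees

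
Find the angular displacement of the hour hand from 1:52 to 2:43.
The hour hand moves 0.5 degrees per minute.
Time elapsed: 2:43 - 1:52 = 51 minutes
Angular displacement: 51 x 0.5 = 25.5 degrees

Final answer: 25.5 degrees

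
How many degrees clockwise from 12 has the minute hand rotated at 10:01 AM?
The minute hand moves 6 degrees per minute.
At 10:01: 1 x 6 = 6 degrees

Final answer: 6 degrees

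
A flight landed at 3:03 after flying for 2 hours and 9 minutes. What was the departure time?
Starting time: 3:03 = 183 total minutes past 12:00
Subtracting: 2 hours and 9 minutes = 129 minutes
183 - 129 = 54 minutes
= 54 minutes past 12:00 = 12:54

Final answer: 12:54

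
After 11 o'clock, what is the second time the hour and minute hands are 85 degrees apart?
At t minutes past 11:00, the hour hand is at 30 x 11 + 0.5t degrees and the minute hand is at 6t degrees.
The smaller angle between them is 85 degrees when |30H - 5.5t| = 85 or |30H - 5.5t| = 275.
With H = 11, solve 30 x 11 - 5.5t = +/- target for each target:
  t = (30 x 11 - 85) / 5.5 = 44.55
  t = (30 x 11 + 85) / 5.5 = 75.45 (outside (0, 60))
  t = (30 x 11 - 275) / 5.5 = 10
  t = (30 x 11 + 275) / 5.5 = 110 (outside (0, 60))
Valid solutions in (0, 60): {10, 44.55} minutes.
The second occurrence is t = 44.55 minutes.
The hands form a 85-degree angle at 44.55 minutes past 11:00.

Final answer: 44.55 minutes past 11:00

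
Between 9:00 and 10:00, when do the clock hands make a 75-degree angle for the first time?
At t minutes past 9:00, the hour hand is at 30 x 9 + 0.5t degrees and the minute hand is at 6t degrees.
The smaller angle between them is 75 degrees when |30H - 5.5t| = 75 or |30H - 5.5t| = 285.
With H = 9, solve 30 x 9 - 5.5t = +/- target for each target:
  t = (30 x 9 - 75) / 5.5 = 35.45
  t = (30 x 9 + 75) / 5.5 = 62.73 (outside (0, 60))
  t = (30 x 9 - 285) / 5.5 = -2.73 (outside (0, 60))
  t = (30 x 9 + 285) / 5.5 = 100.91 (outside (0, 60))
Valid solutions in (0, 60): {35.45} minutes.
The first occurrence is t = 35.45 minutes.
The hands form a 75-degree angle at 35.45 minutes past 9:00.

Final answer: 35.45 minutes past 9:00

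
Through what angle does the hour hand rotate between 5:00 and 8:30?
The hour hand moves 0.5 degrees per minute.
Time elapsed: 8:30 - 5:00 = 210 minutes
Angular displacement: 210 x 0.5 = 105 degrees

Final answer: 105 degrees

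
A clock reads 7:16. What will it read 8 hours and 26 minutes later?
Starting time: 7:16
Adding 26 minutes to 16 minutes: 16 + 26 = 42 minutes
Adding 8 hours: 7 + 8 = 15 - 12 = 3
Final time: 3:42

Final answer: 3:42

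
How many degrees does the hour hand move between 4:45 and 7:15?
The hour hand moves 0.5 degrees per minute.
Time elapsed: 7:15 - 4:45 = 150 minutes
Angular displacement: 150 x 0.5 = 75 degrees

Final answer: 75 degrees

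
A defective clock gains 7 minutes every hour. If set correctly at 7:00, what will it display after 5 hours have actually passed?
For every 60 true minutes, the faulty clock advances 60 + 7 = 67 minutes.
True elapsed: 5 hours = 300 minutes.
Faulty clock advances: 300 x 67/60 = 335 minutes (drift: 35 minutes ahead).
Shown time: 7:00 + 335 minutes = 12:35.

Final answer: 12:35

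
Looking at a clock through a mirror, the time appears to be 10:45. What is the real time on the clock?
Reflection across the vertical (12-6) axis maps a hand at angle A degrees to (360 - A) degrees, which sends a reading of T minutes past 12:00 to (720 - T) minutes past 12:00.
Mirror reads 10:45 = 645 minutes past 12:00.
Actual time: (720 - 645) mod 720 = 75 minutes = 1:15.

Final answer: 1:15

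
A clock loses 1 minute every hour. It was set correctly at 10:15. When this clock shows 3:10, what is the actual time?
For every 60 true minutes, the faulty clock advances 59 minutes, so 1 faulty-clock minute corresponds to 60/59 true minutes.
From 10:15 to 3:10 on the faulty dial is 295 minutes.
True elapsed: 295 x 60/59 = 300 minutes = 5 hours.
True time: 10:15 + 5 hours = 3:15.

Final answer: 3:15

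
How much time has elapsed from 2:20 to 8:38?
From 2:20 to 8:38:
(8 x 60 + 38) - (2 x 60 + 20) = 518 - 140 = 378 minutes
= 6 hours and 18 minutes

Final answer: 6 hours and 18 minutes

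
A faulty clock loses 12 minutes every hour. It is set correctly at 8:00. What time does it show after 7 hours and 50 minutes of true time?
For every 60 true minutes, the faulty clock advances 60 - 12 = 48 minutes.
True elapsed: 7 hours and 50 minutes = 470 minutes.
Faulty clock advances: 470 x 48/60 = 376 minutes (drift: 94 minutes behind).
Shown time: 8:00 + 376 minutes = 2:16.

Final answer: 2:16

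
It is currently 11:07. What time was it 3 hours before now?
Starting time: 11:07 = 667 total minutes past 12:00
Subtracting: 3 hours = 180 minutes
667 - 180 = 487 minutes
= 8 hours and 7 minutes past 12:00 = 8:07

Final answer: 8:07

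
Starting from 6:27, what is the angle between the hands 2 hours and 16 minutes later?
First find the time 2 hours and 16 minutes after 6:27.
Total minutes: 6 x 60 + 27 + 2 x 60 + 16 = 523.
523 mod 720 = 523 minutes = 8:43.
Now compute the angle at 8:43:
Hour hand: 8 x 30 + 43 x 0.5 = 261.5 degrees
Minute hand: 43 x 6 = 258 degrees
Difference: |261.5 - 258| = 3.5 degrees
The angle is 3.5 degrees

Final answer: 3.5 degrees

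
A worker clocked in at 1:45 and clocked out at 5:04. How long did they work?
From 1:45 to 5:04:
(5 x 60 + 4) - (1 x 60 + 45) = 304 - 105 = 199 minutes
= 3 hours and 19 minutes

Final answer: 3 hours and 19 minutes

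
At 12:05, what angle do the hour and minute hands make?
Hour hand position: 0 x 30 + 5 x 0.5 = 2.5 degrees
Minute hand position: 5 x 6 = 30 degrees
Difference: |2.5 - 30| = 27.5 degrees
The angle between the hands is 27.5 degrees

Final answer: 27.5 degrees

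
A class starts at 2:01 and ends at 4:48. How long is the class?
From 2:01 to 4:48:
(4 x 60 + 48) - (2 x 60 + 1) = 288 - 121 = 167 minutes
= 2 hours and 47 minutes

Final answer: 2 hours and 47 minutes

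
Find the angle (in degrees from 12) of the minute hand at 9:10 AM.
The minute hand moves 6 degrees per minute.
At 9:10: 10 x 6 = 60 degrees

Final answer: 60 degrees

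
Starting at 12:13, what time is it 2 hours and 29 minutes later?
Starting time: 12:13
Adding 29 minutes to 13 minutes: 13 + 29 = 42 minutes
Adding 2 hours: 12 + 2 = 14 - 12 = 2
Final time: 2:42

Final answer: 2:42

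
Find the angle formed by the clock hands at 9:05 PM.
Hour hand position: 9 x 30 + 5 x 0.5 = 272.5 degrees
Minute hand position: 5 x 6 = 30 degrees
Difference: |272.5 - 30| = 242.5 degrees
Since 242.5 > 180, the smaller angle is 360 - 242.5 = 117.5 degrees

Final answer: 117.5 degrees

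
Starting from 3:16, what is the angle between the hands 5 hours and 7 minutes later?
First find the time 5 hours and 7 minutes after 3:16.
Total minutes: 3 x 60 + 16 + 5 x 60 + 7 = 503.
503 mod 720 = 503 minutes = 8:23.
Now compute the angle at 8:23:
Hour hand: 8 x 30 + 23 x 0.5 = 251.5 degrees
Minute hand: 23 x 6 = 138 degrees
Difference: |251.5 - 138| = 113.5 degrees
The angle is 113.5 degrees

Final answer: 113.5 degrees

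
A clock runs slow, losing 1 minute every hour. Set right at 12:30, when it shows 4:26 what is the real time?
For every 60 true minutes, the faulty clock advances 59 minutes, so 1 faulty-clock minute corresponds to 60/59 true minutes.
From 12:30 to 4:26 on the faulty dial is 236 minutes.
True elapsed: 236 x 60/59 = 240 minutes = 4 hours.
True time: 12:30 + 4 hours = 4:30.

Final answer: 4:30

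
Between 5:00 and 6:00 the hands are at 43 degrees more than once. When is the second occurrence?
At t minutes past 5:00, the hour hand is at 30 x 5 + 0.5t degrees and the minute hand is at 6t degrees.
The smaller angle between them is 43 degrees when |30H - 5.5t| = 43 or |30H - 5.5t| = 317.
With H = 5, solve 30 x 5 - 5.5t = +/- target for each target:
  t = (30 x 5 - 43) / 5.5 = 19.45
  t = (30 x 5 + 43) / 5.5 = 35.09
  t = (30 x 5 - 317) / 5.5 = -30.36 (outside (0, 60))
  t = (30 x 5 + 317) / 5.5 = 84.91 (outside (0, 60))
Valid solutions in (0, 60): {19.45, 35.09} minutes.
The second occurrence is t = 35.09 minutes.
The hands form a 43-degree angle at 35.09 minutes past 5:00.

Final answer: 35.09 minutes past 5:00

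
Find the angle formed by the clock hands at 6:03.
Hour hand position: 6 x 30 + 3 x 0.5 = 181.5 degrees
Minute hand position: 3 x 6 = 18 degrees
Difference: |181.5 - 18| = 163.5 degrees
The angle between the hands is 163.5 degrees

Final answer: 163.5 degrees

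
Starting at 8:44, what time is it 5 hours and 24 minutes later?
Starting time: 8:44
Adding 24 minutes to 44 minutes: 44 + 24 = 68 minutes = 1 hour and 8 minutes
Adding 5 hours: 8 + 5 + 1 (carry) = 14 - 12 = 2
Final time: 2:08

Final answer: 2:08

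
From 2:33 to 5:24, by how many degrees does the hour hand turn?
The hour hand moves 0.5 degrees per minute.
Time elapsed: 5:24 - 2:33 = 171 minutes
Angular displacement: 171 x 0.5 = 85.5 degrees

Final answer: 85.5 degrees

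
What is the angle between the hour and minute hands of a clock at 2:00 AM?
Hour hand position: 2 x 30 + 0 x 0.5 = 60 degrees
Minute hand position: 0 x 6 = 0 degrees
Difference: |60 - 0| = 60 degrees
The angle between the hands is 60 degrees

Final answer: 60 degrees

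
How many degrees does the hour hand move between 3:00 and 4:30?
The hour hand moves 0.5 degrees per minute.
Time elapsed: 4:30 - 3:00 = 90 minutes
Angular displacement: 90 x 0.5 = 45 degrees

Final answer: 45 degrees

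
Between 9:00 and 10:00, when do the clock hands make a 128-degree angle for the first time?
At t minutes past 9:00, the hour hand is at 30 x 9 + 0.5t degrees and the minute hand is at 6t degrees.
The smaller angle between them is 128 degrees when |30H - 5.5t| = 128 or |30H - 5.5t| = 232.
With H = 9, solve 30 x 9 - 5.5t = +/- target for each target:
  t = (30 x 9 - 128) / 5.5 = 25.82
  t = (30 x 9 + 128) / 5.5 = 72.36 (outside (0, 60))
  t = (30 x 9 - 232) / 5.5 = 6.91
  t = (30 x 9 + 232) / 5.5 = 91.27 (outside (0, 60))
Valid solutions in (0, 60): {6.91, 25.82} minutes.
The first occurrence is t = 6.91 minutes.
The hands form a 128-degree angle at 6.91 minutes past 9:00.

Final answer: 6.91 minutes past 9:00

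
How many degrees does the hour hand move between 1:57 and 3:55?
The hour hand moves 0.5 degrees per minute.
Time elapsed: 3:55 - 1:57 = 118 minutes
Angular displacement: 118 x 0.5 = 59 degrees

Final answer: 59 degrees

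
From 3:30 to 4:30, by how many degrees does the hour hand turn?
The hour hand moves 0.5 degrees per minute.
Time elapsed: 4:30 - 3:30 = 60 minutes
Angular displacement: 60 x 0.5 = 30 degrees

Final answer: 30 degrees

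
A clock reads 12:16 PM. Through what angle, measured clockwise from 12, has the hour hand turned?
The hour hand moves 30 degrees per hour and 0.5 degrees per minute.
At 12:16: (0) x 30 + 16 x 0.5 = 0 + 8 = 8 degrees

Final answer: 8 degrees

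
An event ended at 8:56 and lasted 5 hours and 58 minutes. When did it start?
Starting time: 8:56 = 536 total minutes past 12:00
Subtracting: 5 hours and 58 minutes = 358 minutes
536 - 358 = 178 minutes
= 2 hours and 58 minutes past 12:00 = 2:58

Final answer: 2:58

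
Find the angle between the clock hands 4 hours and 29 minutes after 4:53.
First find the time 4 hours and 29 minutes after 4:53.
Total minutes: 4 x 60 + 53 + 4 x 60 + 29 = 562.
562 mod 720 = 562 minutes = 9:22.
Now compute the angle at 9:22:
Hour hand: 9 x 30 + 22 x 0.5 = 281 degrees
Minute hand: 22 x 6 = 132 degrees
Difference: |281 - 132| = 149 degrees
The angle is 149 degrees

Final answer: 149 degrees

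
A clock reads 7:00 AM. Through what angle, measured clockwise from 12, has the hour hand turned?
The hour hand moves 30 degrees per hour and 0.5 degrees per minute.
At 7:00: (7) x 30 + 0 x 0.5 = 210 + 0 = 210 degrees

Final answer: 210 degrees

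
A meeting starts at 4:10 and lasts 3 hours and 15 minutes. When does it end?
Starting time: 4:10
Adding 15 minutes to 10 minutes: 10 + 15 = 25 minutes
Adding 3 hours: 4 + 3 = 7
Final time: 7:25

Final answer: 7:25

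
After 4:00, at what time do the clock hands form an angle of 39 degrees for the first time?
At t minutes past 4:00, the hour hand is at 30 x 4 + 0.5t degrees and the minute hand is at 6t degrees.
The smaller angle between them is 39 degrees when |30H - 5.5t| = 39 or |30H - 5.5t| = 321.
With H = 4, solve 30 x 4 - 5.5t = +/- target for each target:
  t = (30 x 4 - 39) / 5.5 = 14.73
  t = (30 x 4 + 39) / 5.5 = 28.91
  t = (30 x 4 - 321) / 5.5 = -36.55 (outside (0, 60))
  t = (30 x 4 + 321) / 5.5 = 80.18 (outside (0, 60))
Valid solutions in (0, 60): {14.73, 28.91} minutes.
The first occurrence is t = 14.73 minutes.
The hands form a 39-degree angle at 14.73 minutes past 4:00.

Final answer: 14.73 minutes past 4:00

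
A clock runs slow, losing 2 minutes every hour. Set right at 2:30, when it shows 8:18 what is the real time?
For every 60 true minutes, the faulty clock advances 58 minutes, so 1 faulty-clock minute corresponds to 60/58 true minutes.
From 2:30 to 8:18 on the faulty dial is 348 minutes.
True elapsed: 348 x 60/58 = 360 minutes = 6 hours.
True time: 2:30 + 6 hours = 8:30.

Final answer: 8:30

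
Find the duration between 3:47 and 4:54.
From 3:47 to 4:54:
(4 x 60 + 54) - (3 x 60 + 47) = 294 - 227 = 67 minutes
= 1 hour and 7 minutes

Final answer: 1 hour and 7 minutes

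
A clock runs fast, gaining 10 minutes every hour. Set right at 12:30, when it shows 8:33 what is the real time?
For every 60 true minutes, the faulty clock advances 70 minutes, so 1 faulty-clock minute corresponds to 60/70 true minutes.
From 12:30 to 8:33 on the faulty dial is 483 minutes.
True elapsed: 483 x 60/70 = 414 minutes = 6 hours and 54 minutes.
True time: 12:30 + 6 hours and 54 minutes = 7:24.

Final answer: 7:24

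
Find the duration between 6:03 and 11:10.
From 6:03 to 11:10:
(11 x 60 + 10) - (6 x 60 + 3) = 670 - 363 = 307 minutes
= 5 hours and 7 minutes

Final answer: 5 hours and 7 minutes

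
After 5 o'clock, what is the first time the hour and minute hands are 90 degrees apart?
At t minutes past 5:00, the hour hand is at 30 x 5 + 0.5t degrees and the minute hand is at 6t degrees.
The smaller angle between them is 90 degrees when |30H - 5.5t| = 90 or |30H - 5.5t| = 270.
With H = 5, solve 30 x 5 - 5.5t = +/- target for each target:
  t = (30 x 5 - 90) / 5.5 = 10.91
  t = (30 x 5 + 90) / 5.5 = 43.64
  t = (30 x 5 - 270) / 5.5 = -21.82 (outside (0, 60))
  t = (30 x 5 + 270) / 5.5 = 76.36 (outside (0, 60))
Valid solutions in (0, 60): {10.91, 43.64} minutes.
The first occurrence is t = 10.91 minutes.
The hands form a 90-degree angle at 10.91 minutes past 5:00.

Final answer: 10.91 minutes past 5:00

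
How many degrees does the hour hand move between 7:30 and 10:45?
The hour hand moves 0.5 degrees per minute.
Time elapsed: 10:45 - 7:30 = 195 minutes
Angular displacement: 195 x 0.5 = 97.5 degrees

Final answer: 97.5 degrees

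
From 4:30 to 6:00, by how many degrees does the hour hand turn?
The hour hand moves 0.5 degrees per minute.
Time elapsed: 6:00 - 4:30 = 90 minutes
Angular displacement: 90 x 0.5 = 45 degrees

Final answer: 45 degrees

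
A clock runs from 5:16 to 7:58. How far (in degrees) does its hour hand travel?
The hour hand moves 0.5 degrees per minute.
Time elapsed: 7:58 - 5:16 = 162 minutes
Angular displacement: 162 x 0.5 = 81 degrees

Final answer: 81 degrees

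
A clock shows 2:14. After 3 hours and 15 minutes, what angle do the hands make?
First find the time 3 hours and 15 minutes after 2:14.
Total minutes: 2 x 60 + 14 + 3 x 60 + 15 = 329.
329 mod 720 = 329 minutes = 5:29.
Now compute the angle at 5:29:
Hour hand: 5 x 30 + 29 x 0.5 = 164.5 degrees
Minute hand: 29 x 6 = 174 degrees
Difference: |164.5 - 174| = 9.5 degrees
The angle is 9.5 degrees

Final answer: 9.5 degrees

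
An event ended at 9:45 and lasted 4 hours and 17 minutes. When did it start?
Starting time: 9:45 = 585 total minutes past 12:00
Subtracting: 4 hours and 17 minutes = 257 minutes
585 - 257 = 328 minutes
= 5 hours and 28 minutes past 12:00 = 5:28

Final answer: 5:28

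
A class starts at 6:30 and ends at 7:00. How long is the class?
From 6:30 to 7:00:
(7 x 60 + 0) - (6 x 60 + 30) = 420 - 390 = 30 minutes
= 30 minutes

Final answer: 30 minutes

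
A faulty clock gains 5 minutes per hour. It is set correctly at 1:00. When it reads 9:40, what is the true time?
For every 60 true minutes, the faulty clock advances 65 minutes, so 1 faulty-clock minute corresponds to 60/65 true minutes.
From 1:00 to 9:40 on the faulty dial is 520 minutes.
True elapsed: 520 x 60/65 = 480 minutes = 8 hours.
True time: 1:00 + 8 hours = 9:00.

Final answer: 9:00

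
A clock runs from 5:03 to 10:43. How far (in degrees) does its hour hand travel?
The hour hand moves 0.5 degrees per minute.
Time elapsed: 10:43 - 5:03 = 340 minutes
Angular displacement: 340 x 0.5 = 170 degrees

Final answer: 170 degrees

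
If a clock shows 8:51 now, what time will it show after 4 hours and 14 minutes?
Starting time: 8:51
Adding 14 minutes to 51 minutes: 51 + 14 = 65 minutes = 1 hour and 5 minutes
Adding 4 hours: 8 + 4 + 1 (carry) = 13 - 12 = 1
Final time: 1:05

Final answer: 1:05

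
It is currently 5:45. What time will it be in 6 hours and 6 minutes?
Starting time: 5:45
Adding 6 minutes to 45 minutes: 45 + 6 = 51 minutes
Adding 6 hours: 5 + 6 = 11
Final time: 11:51

Final answer: 11:51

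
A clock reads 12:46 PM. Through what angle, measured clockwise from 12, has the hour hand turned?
The hour hand moves 30 degrees per hour and 0.5 degrees per minute.
At 12:46: (0) x 30 + 46 x 0.5 = 0 + 23 = 23 degrees

Final answer: 23 degrees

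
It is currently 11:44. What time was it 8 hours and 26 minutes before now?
Starting time: 11:44 = 704 total minutes past 12:00
Subtracting: 8 hours and 26 minutes = 506 minutes
704 - 506 = 198 minutes
= 3 hours and 18 minutes past 12:00 = 3:18

Final answer: 3:18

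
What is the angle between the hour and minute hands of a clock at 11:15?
Hour hand position: 11 x 30 + 15 x 0.5 = 337.5 degrees
Minute hand position: 15 x 6 = 90 degrees
Difference: |337.5 - 90| = 247.5 degrees
Since 247.5 > 180, the smaller angle is 360 - 247.5 = 112.5 degrees

Final answer: 112.5 degrees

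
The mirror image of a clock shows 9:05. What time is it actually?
Reflection across the vertical (12-6) axis maps a hand at angle A degrees to (360 - A) degrees, which sends a reading of T minutes past 12:00 to (720 - T) minutes past 12:00.
Mirror reads 9:05 = 545 minutes past 12:00.
Actual time: (720 - 545) mod 720 = 175 minutes = 2:55.

Final answer: 2:55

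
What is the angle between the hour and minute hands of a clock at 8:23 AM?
Hour hand position: 8 x 30 + 23 x 0.5 = 251.5 degrees
Minute hand position: 23 x 6 = 138 degrees
Difference: |251.5 - 138| = 113.5 degrees
The angle between the hands is 113.5 degrees

Final answer: 113.5 degrees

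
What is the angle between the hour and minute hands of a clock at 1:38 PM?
Hour hand position: 1 x 30 + 38 x 0.5 = 49 degrees
Minute hand position: 38 x 6 = 228 degrees
Difference: |49 - 228| = 179 degrees
The angle between the hands is 179 degrees

Final answer: 179 degrees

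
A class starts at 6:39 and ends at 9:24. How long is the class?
From 6:39 to 9:24:
(9 x 60 + 24) - (6 x 60 + 39) = 564 - 399 = 165 minutes
= 2 hours and 45 minutes

Final answer: 2 hours and 45 minutes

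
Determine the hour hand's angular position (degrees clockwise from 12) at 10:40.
The hour hand moves 30 degrees per hour and 0.5 degrees per minute.
At 10:40: (10) x 30 + 40 x 0.5 = 300 + 20 = 320 degrees

Final answer: 320 degrees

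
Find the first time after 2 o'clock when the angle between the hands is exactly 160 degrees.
At t minutes past 2:00, the hour hand is at 30 x 2 + 0.5t degrees and the minute hand is at 6t degrees.
The smaller angle between them is 160 degrees when |30H - 5.5t| = 160 or |30H - 5.5t| = 200.
With H = 2, solve 30 x 2 - 5.5t = +/- target for each target:
  t = (30 x 2 - 160) / 5.5 = -18.18 (outside (0, 60))
  t = (30 x 2 + 160) / 5.5 = 40
  t = (30 x 2 - 200) / 5.5 = -25.45 (outside (0, 60))
  t = (30 x 2 + 200) / 5.5 = 47.27
Valid solutions in (0, 60): {40, 47.27} minutes.
The first occurrence is t = 40 minutes.
The hands form a 160-degree angle at 40 minutes past 2:00.

Final answer: 40 minutes past 2:00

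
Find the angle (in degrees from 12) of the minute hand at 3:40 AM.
The minute hand moves 6 degrees per minute.
At 3:40: 40 x 6 = 240 degrees

Final answer: 240 degrees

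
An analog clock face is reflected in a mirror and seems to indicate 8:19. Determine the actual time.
Reflection across the vertical (12-6) axis maps a hand at angle A degrees to (360 - A) degrees, which sends a reading of T minutes past 12:00 to (720 - T) minutes past 12:00.
Mirror reads 8:19 = 499 minutes past 12:00.
Actual time: (720 - 499) mod 720 = 221 minutes = 3:41.

Final answer: 3:41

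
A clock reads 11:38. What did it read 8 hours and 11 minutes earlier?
Starting time: 11:38 = 698 total minutes past 12:00
Subtracting: 8 hours and 11 minutes = 491 minutes
698 - 491 = 207 minutes
= 3 hours and 27 minutes past 12:00 = 3:27

Final answer: 3:27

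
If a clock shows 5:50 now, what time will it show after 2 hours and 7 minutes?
Starting time: 5:50
Adding 7 minutes to 50 minutes: 50 + 7 = 57 minutes
Adding 2 hours: 5 + 2 = 7
Final time: 7:57

Final answer: 7:57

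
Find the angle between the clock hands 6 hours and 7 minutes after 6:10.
First find the time 6 hours and 7 minutes after 6:10.
Total minutes: 6 x 60 + 10 + 6 x 60 + 7 = 737.
737 mod 720 = 17 minutes = 12:17.
Now compute the angle at 12:17:
Hour hand: 0 x 30 + 17 x 0.5 = 8.5 degrees
Minute hand: 17 x 6 = 102 degrees
Difference: |8.5 - 102| = 93.5 degrees
The angle is 93.5 degrees

Final answer: 93.5 degrees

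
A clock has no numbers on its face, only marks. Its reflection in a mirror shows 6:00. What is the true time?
Reflection across the vertical (12-6) axis maps a hand at angle A degrees to (360 - A) degrees, which sends a reading of T minutes past 12:00 to (720 - T) minutes past 12:00.
Mirror reads 6:00 = 360 minutes past 12:00.
Actual time: (720 - 360) mod 720 = 360 minutes = 6:00.

Final answer: 6:00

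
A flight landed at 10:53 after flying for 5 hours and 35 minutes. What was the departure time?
Starting time: 10:53 = 653 total minutes past 12:00
Subtracting: 5 hours and 35 minutes = 335 minutes
653 - 335 = 318 minutes
= 5 hours and 18 minutes past 12:00 = 5:18

Final answer: 5:18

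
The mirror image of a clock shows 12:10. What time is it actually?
Reflection across the vertical (12-6) axis maps a hand at angle A degrees to (360 - A) degrees, which sends a reading of T minutes past 12:00 to (720 - T) minutes past 12:00.
Mirror reads 12:10 = 10 minutes past 12:00.
Actual time: (720 - 10) mod 720 = 710 minutes = 11:50.

Final answer: 11:50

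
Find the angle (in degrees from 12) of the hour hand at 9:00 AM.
The hour hand moves 30 degrees per hour and 0.5 degrees per minute.
At 9:00: (9) x 30 + 0 x 0.5 = 270 + 0 = 270 degrees

Final answer: 270 degrees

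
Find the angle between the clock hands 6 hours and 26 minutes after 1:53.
First find the time 6 hours and 26 minutes after 1:53.
Total minutes: 1 x 60 + 53 + 6 x 60 + 26 = 499.
499 mod 720 = 499 minutes = 8:19.
Now compute the angle at 8:19:
Hour hand: 8 x 30 + 19 x 0.5 = 249.5 degrees
Minute hand: 19 x 6 = 114 degrees
Difference: |249.5 - 114| = 135.5 degrees
The angle is 135.5 degrees

Final answer: 135.5 degrees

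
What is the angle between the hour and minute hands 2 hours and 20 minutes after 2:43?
First find the time 2 hours and 20 minutes after 2:43.
Total minutes: 2 x 60 + 43 + 2 x 60 + 20 = 303.
303 mod 720 = 303 minutes = 5:03.
Now compute the angle at 5:03:
Hour hand: 5 x 30 + 3 x 0.5 = 151.5 degrees
Minute hand: 3 x 6 = 18 degrees
Difference: |151.5 - 18| = 133.5 degrees
The angle is 133.5 degrees

Final answer: 133.5 degrees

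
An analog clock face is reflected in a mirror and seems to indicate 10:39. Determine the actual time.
Reflection across the vertical (12-6) axis maps a hand at angle A degrees to (360 - A) degrees, which sends a reading of T minutes past 12:00 to (720 - T) minutes past 12:00.
Mirror reads 10:39 = 639 minutes past 12:00.
Actual time: (720 - 639) mod 720 = 81 minutes = 1:21.

Final answer: 1:21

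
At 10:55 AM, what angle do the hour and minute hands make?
Hour hand position: 10 x 30 + 55 x 0.5 = 327.5 degrees
Minute hand position: 55 x 6 = 330 degrees
Difference: |327.5 - 330| = 2.5 degrees
The angle between the hands is 2.5 degrees

Final answer: 2.5 degrees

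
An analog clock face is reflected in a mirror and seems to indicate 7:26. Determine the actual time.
Reflection across the vertical (12-6) axis maps a hand at angle A degrees to (360 - A) degrees, which sends a reading of T minutes past 12:00 to (720 - T) minutes past 12:00.
Mirror reads 7:26 = 446 minutes past 12:00.
Actual time: (720 - 446) mod 720 = 274 minutes = 4:34.

Final answer: 4:34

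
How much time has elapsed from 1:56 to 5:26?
From 1:56 to 5:26:
(5 x 60 + 26) - (1 x 60 + 56) = 326 - 116 = 210 minutes
= 3 hours and 30 minutes

Final answer: 3 hours and 30 minutes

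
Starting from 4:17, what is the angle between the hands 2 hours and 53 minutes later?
First find the time 2 hours and 53 minutes after 4:17.
Total minutes: 4 x 60 + 17 + 2 x 60 + 53 = 430.
430 mod 720 = 430 minutes = 7:10.
Now compute the angle at 7:10:
Hour hand: 7 x 30 + 10 x 0.5 = 215 degrees
Minute hand: 10 x 6 = 60 degrees
Difference: |215 - 60| = 155 degrees
The angle is 155 degrees

Final answer: 155 degrees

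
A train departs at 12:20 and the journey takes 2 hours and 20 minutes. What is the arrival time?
Starting time: 12:20
Adding 20 minutes to 20 minutes: 20 + 20 = 40 minutes
Adding 2 hours: 12 + 2 = 14 - 12 = 2
Final time: 2:40

Final answer: 2:40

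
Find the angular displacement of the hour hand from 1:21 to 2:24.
The hour hand moves 0.5 degrees per minute.
Time elapsed: 2:24 - 1:21 = 63 minutes
Angular displacement: 63 x 0.5 = 31.5 degrees

Final answer: 31.5 degrees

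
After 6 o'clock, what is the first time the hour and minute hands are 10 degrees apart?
At t minutes past 6:00, the hour hand is at 30 x 6 + 0.5t degrees and the minute hand is at 6t degrees.
The smaller angle between them is 10 degrees when |30H - 5.5t| = 10 or |30H - 5.5t| = 350.
With H = 6, solve 30 x 6 - 5.5t = +/- target for each target:
  t = (30 x 6 - 10) / 5.5 = 30.91
  t = (30 x 6 + 10) / 5.5 = 34.55
  t = (30 x 6 - 350) / 5.5 = -30.91 (outside (0, 60))
  t = (30 x 6 + 350) / 5.5 = 96.36 (outside (0, 60))
Valid solutions in (0, 60): {30.91, 34.55} minutes.
The first occurrence is t = 30.91 minutes.
The hands form a 10-degree angle at 30.91 minutes past 6:00.

Final answer: 30.91 minutes past 6:00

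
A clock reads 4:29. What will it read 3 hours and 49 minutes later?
Starting time: 4:29
Adding 49 minutes to 29 minutes: 29 + 49 = 78 minutes = 1 hour and 18 minutes
Adding 3 hours: 4 + 3 + 1 (carry) = 8
Final time: 8:18

Final answer: 8:18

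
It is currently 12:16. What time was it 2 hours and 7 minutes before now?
Starting time: 12:16 = 16 total minutes past 12:00
Subtracting: 2 hours and 7 minutes = 127 minutes
16 - 127 = -111 (negative, add 12 hours = 720) = 609 minutes
= 10 hours and 9 minutes past 12:00 = 10:09

Final answer: 10:09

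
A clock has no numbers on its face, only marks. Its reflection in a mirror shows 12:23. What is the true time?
Reflection across the vertical (12-6) axis maps a hand at angle A degrees to (360 - A) degrees, which sends a reading of T minutes past 12:00 to (720 - T) minutes past 12:00.
Mirror reads 12:23 = 23 minutes past 12:00.
Actual time: (720 - 23) mod 720 = 697 minutes = 11:37.

Final answer: 11:37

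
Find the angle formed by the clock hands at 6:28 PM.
Hour hand position: 6 x 30 + 28 x 0.5 = 194 degrees
Minute hand position: 28 x 6 = 168 degrees
Difference: |194 - 168| = 26 degrees
The angle between the hands is 26 degrees

Final answer: 26 degrees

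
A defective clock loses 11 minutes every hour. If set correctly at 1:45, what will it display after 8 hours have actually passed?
For every 60 true minutes, the faulty clock advances 60 - 11 = 49 minutes.
True elapsed: 8 hours = 480 minutes.
Faulty clock advances: 480 x 49/60 = 392 minutes (drift: 88 minutes behind).
Shown time: 1:45 + 392 minutes = 8:17.

Final answer: 8:17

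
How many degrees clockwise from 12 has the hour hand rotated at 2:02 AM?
The hour hand moves 30 degrees per hour and 0.5 degrees per minute.
At 2:02: (2) x 30 + 2 x 0.5 = 60 + 1 = 61 degrees

Final answer: 61 degrees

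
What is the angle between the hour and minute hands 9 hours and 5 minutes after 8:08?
First find the time 9 hours and 5 minutes after 8:08.
Total minutes: 8 x 60 + 8 + 9 x 60 + 5 = 1033.
1033 mod 720 = 313 minutes = 5:13.
Now compute the angle at 5:13:
Hour hand: 5 x 30 + 13 x 0.5 = 156.5 degrees
Minute hand: 13 x 6 = 78 degrees
Difference: |156.5 - 78| = 78.5 degrees
The angle is 78.5 degrees

Final answer: 78.5 degrees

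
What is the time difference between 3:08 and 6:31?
From 3:08 to 6:31:
(6 x 60 + 31) - (3 x 60 + 8) = 391 - 188 = 203 minutes
= 3 hours and 23 minutes

Final answer: 3 hours and 23 minutes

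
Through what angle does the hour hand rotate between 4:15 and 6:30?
The hour hand moves 0.5 degrees per minute.
Time elapsed: 6:30 - 4:15 = 135 minutes
Angular displacement: 135 x 0.5 = 67.5 degrees

Final answer: 67.5 degrees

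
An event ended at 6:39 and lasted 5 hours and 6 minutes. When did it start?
Starting time: 6:39 = 399 total minutes past 12:00
Subtracting: 5 hours and 6 minutes = 306 minutes
399 - 306 = 93 minutes
= 1 hour and 33 minutes past 12:00 = 1:33

Final answer: 1:33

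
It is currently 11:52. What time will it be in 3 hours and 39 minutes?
Starting time: 11:52
Adding 39 minutes to 52 minutes: 52 + 39 = 91 minutes = 1 hour and 31 minutes
Adding 3 hours: 11 + 3 + 1 (carry) = 15 - 12 = 3
Final time: 3:31

Final answer: 3:31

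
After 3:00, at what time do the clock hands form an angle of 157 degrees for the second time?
At t minutes past 3:00, the hour hand is at 30 x 3 + 0.5t degrees and the minute hand is at 6t degrees.
The smaller angle between them is 157 degrees when |30H - 5.5t| = 157 or |30H - 5.5t| = 203.
With H = 3, solve 30 x 3 - 5.5t = +/- target for each target:
  t = (30 x 3 - 157) / 5.5 = -12.18 (outside (0, 60))
  t = (30 x 3 + 157) / 5.5 = 44.91
  t = (30 x 3 - 203) / 5.5 = -20.55 (outside (0, 60))
  t = (30 x 3 + 203) / 5.5 = 53.27
Valid solutions in (0, 60): {44.91, 53.27} minutes.
The second occurrence is t = 53.27 minutes.
The hands form a 157-degree angle at 53.27 minutes past 3:00.

Final answer: 53.27 minutes past 3:00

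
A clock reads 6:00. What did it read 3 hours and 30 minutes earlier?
Starting time: 6:00 = 360 total minutes past 12:00
Subtracting: 3 hours and 30 minutes = 210 minutes
360 - 210 = 150 minutes
= 2 hours and 30 minutes past 12:00 = 2:30

Final answer: 2:30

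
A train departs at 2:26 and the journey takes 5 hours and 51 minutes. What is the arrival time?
Starting time: 2:26
Adding 51 minutes to 26 minutes: 26 + 51 = 77 minutes = 1 hour and 17 minutes
Adding 5 hours: 2 + 5 + 1 (carry) = 8
Final time: 8:17

Final answer: 8:17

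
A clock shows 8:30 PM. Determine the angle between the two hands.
Hour hand position: 8 x 30 + 30 x 0.5 = 255 degrees
Minute hand position: 30 x 6 = 180 degrees
Difference: |255 - 180| = 75 degrees
The angle between the hands is 75 degrees

Final answer: 75 degrees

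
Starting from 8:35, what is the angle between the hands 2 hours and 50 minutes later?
First find the time 2 hours and 50 minutes after 8:35.
Total minutes: 8 x 60 + 35 + 2 x 60 + 50 = 685.
685 mod 720 = 685 minutes = 11:25.
Now compute the angle at 11:25:
Hour hand: 11 x 30 + 25 x 0.5 = 342.5 degrees
Minute hand: 25 x 6 = 150 degrees
Difference: |342.5 - 150| = 192.5 degrees
Smaller angle: 360 - 192.5 = 167.5 degrees

Final answer: 167.5 degrees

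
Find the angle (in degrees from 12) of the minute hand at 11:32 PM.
The minute hand moves 6 degrees per minute.
At 11:32: 32 x 6 = 192 degrees

Final answer: 192 degrees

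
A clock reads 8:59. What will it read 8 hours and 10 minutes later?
Starting time: 8:59
Adding 10 minutes to 59 minutes: 59 + 10 = 69 minutes = 1 hour and 9 minutes
Adding 8 hours: 8 + 8 + 1 (carry) = 17 - 12 = 5
Final time: 5:09

Final answer: 5:09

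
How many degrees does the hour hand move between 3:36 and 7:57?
The hour hand moves 0.5 degrees per minute.
Time elapsed: 7:57 - 3:36 = 261 minutes
Angular displacement: 261 x 0.5 = 130.5 degrees

Final answer: 130.5 degrees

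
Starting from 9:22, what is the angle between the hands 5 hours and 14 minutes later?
First find the time 5 hours and 14 minutes after 9:22.
Total minutes: 9 x 60 + 22 + 5 x 60 + 14 = 876.
876 mod 720 = 156 minutes = 2:36.
Now compute the angle at 2:36:
Hour hand: 2 x 30 + 36 x 0.5 = 78 degrees
Minute hand: 36 x 6 = 216 degrees
Difference: |78 - 216| = 138 degrees
The angle is 138 degrees

Final answer: 138 degrees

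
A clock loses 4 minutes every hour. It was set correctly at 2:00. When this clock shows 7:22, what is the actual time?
For every 60 true minutes, the faulty clock advances 56 minutes, so 1 faulty-clock minute corresponds to 60/56 true minutes.
From 2:00 to 7:22 on the faulty dial is 322 minutes.
True elapsed: 322 x 60/56 = 345 minutes = 5 hours and 45 minutes.
True time: 2:00 + 5 hours and 45 minutes = 7:45.

Final answer: 7:45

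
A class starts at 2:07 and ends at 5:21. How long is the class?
From 2:07 to 5:21:
(5 x 60 + 21) - (2 x 60 + 7) = 321 - 127 = 194 minutes
= 3 hours and 14 minutes

Final answer: 3 hours and 14 minutes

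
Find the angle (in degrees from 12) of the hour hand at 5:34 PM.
The hour hand moves 30 degrees per hour and 0.5 degrees per minute.
At 5:34: (5) x 30 + 34 x 0.5 = 150 + 17 = 167 degrees

Final answer: 167 degrees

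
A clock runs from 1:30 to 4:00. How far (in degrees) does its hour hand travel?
The hour hand moves 0.5 degrees per minute.
Time elapsed: 4:00 - 1:30 = 150 minutes
Angular displacement: 150 x 0.5 = 75 degrees

Final answer: 75 degrees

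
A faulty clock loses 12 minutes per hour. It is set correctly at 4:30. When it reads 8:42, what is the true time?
For every 60 true minutes, the faulty clock advances 48 minutes, so 1 faulty-clock minute corresponds to 60/48 true minutes.
From 4:30 to 8:42 on the faulty dial is 252 minutes.
True elapsed: 252 x 60/48 = 315 minutes = 5 hours and 15 minutes.
True time: 4:30 + 5 hours and 15 minutes = 9:45.

Final answer: 9:45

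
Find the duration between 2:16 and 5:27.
From 2:16 to 5:27:
(5 x 60 + 27) - (2 x 60 + 16) = 327 - 136 = 191 minutes
= 3 hours and 11 minutes

Final answer: 3 hours and 11 minutes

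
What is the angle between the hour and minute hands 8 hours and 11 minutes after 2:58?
First find the time 8 hours and 11 minutes after 2:58.
Total minutes: 2 x 60 + 58 + 8 x 60 + 11 = 669.
669 mod 720 = 669 minutes = 11:09.
Now compute the angle at 11:09:
Hour hand: 11 x 30 + 9 x 0.5 = 334.5 degrees
Minute hand: 9 x 6 = 54 degrees
Difference: |334.5 - 54| = 280.5 degrees
Smaller angle: 360 - 280.5 = 79.5 degrees

Final answer: 79.5 degrees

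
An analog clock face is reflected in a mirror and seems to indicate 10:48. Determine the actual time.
Reflection across the vertical (12-6) axis maps a hand at angle A degrees to (360 - A) degrees, which sends a reading of T minutes past 12:00 to (720 - T) minutes past 12:00.
Mirror reads 10:48 = 648 minutes past 12:00.
Actual time: (720 - 648) mod 720 = 72 minutes = 1:12.

Final answer: 1:12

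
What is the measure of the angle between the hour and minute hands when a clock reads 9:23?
Hour hand position: 9 x 30 + 23 x 0.5 = 281.5 degrees
Minute hand position: 23 x 6 = 138 degrees
Difference: |281.5 - 138| = 143.5 degrees
The angle between the hands is 143.5 degrees

Final answer: 143.5 degrees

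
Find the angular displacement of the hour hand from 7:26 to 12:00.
The hour hand moves 0.5 degrees per minute.
Time elapsed: 12:00 - 7:26 = 274 minutes
Angular displacement: 274 x 0.5 = 137 degrees

Final answer: 137 degrees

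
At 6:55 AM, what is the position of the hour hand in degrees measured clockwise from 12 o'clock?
The hour hand moves 30 degrees per hour and 0.5 degrees per minute.
At 6:55: (6) x 30 + 55 x 0.5 = 180 + 27.5 = 207.5 degrees

Final answer: 207.5 degrees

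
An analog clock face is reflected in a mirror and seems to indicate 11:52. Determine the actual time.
Reflection across the vertical (12-6) axis maps a hand at angle A degrees to (360 - A) degrees, which sends a reading of T minutes past 12:00 to (720 - T) minutes past 12:00.
Mirror reads 11:52 = 712 minutes past 12:00.
Actual time: (720 - 712) mod 720 = 8 minutes = 12:08.

Final answer: 12:08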